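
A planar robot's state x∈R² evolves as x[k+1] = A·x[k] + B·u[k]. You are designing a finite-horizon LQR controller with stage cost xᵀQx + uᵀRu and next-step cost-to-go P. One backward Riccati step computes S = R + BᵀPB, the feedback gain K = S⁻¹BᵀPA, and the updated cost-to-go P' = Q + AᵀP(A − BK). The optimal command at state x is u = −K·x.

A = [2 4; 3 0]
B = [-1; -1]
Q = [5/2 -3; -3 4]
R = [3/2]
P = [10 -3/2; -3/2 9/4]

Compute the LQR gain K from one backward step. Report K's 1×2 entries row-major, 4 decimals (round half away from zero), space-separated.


-1.7907 -3.1628

BᵀP = [-8.5000 -0.7500]
S = R + BᵀPB = [3/2] + [9.2500] = [10.7500]
BᵀPA = [-19.2500 -34.0000]
K = S⁻¹·BᵀPA = [-1.7907 -3.1628]
A−BK = [0.2093 0.8372; 1.2093 -3.1628]
AᵀP(A−BK) = [7.7791 1.1163; 1.1163 52.4651]
P' = Q + AᵀP(A−BK) = [10.2791 -1.8837; -1.8837 56.4651]
tr(P') = 66.7442


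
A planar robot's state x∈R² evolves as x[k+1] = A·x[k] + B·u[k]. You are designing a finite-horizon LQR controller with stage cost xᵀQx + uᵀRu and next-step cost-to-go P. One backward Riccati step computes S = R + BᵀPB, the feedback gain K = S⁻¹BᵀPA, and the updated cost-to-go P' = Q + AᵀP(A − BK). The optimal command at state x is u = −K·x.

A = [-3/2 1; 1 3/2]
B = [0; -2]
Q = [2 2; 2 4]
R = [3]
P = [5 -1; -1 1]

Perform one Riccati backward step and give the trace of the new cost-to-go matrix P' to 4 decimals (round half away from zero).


21.7857

BᵀP = [2.0000 -2.0000]
S = R + BᵀPB = [3] + [4.0000] = [7.0000]
BᵀPA = [-5.0000 -1.0000]
K = S⁻¹·BᵀPA = [-0.7143 -0.1429]
A−BK = [-1.5000 1.0000; -0.4286 1.2143]
AᵀP(A−BK) = [11.6786 -5.4643; -5.4643 4.1071]
P' = Q + AᵀP(A−BK) = [13.6786 -3.4643; -3.4643 8.1071]
tr(P') = 21.7857


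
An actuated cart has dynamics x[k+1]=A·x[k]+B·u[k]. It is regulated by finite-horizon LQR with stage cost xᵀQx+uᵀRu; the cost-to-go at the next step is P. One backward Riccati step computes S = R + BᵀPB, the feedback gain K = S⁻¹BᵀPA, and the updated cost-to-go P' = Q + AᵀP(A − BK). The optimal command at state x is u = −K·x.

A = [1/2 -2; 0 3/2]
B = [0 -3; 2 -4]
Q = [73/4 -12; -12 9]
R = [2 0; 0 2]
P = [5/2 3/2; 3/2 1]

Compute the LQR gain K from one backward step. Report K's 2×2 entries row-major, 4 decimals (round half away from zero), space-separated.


0.0000 0.0750 -0.0882 0.2029

BᵀP = [3.0000 2.0000; -13.5000 -8.5000]
S = R + BᵀPB = [2 0; 0 2] + [4.0000 -17.0000; -17.0000 74.5000] = [6.0000 -17.0000; -17.0000 76.5000]
BᵀPA = [1.5000 -3.0000; -6.7500 14.2500]
K = S⁻¹·BᵀPA = [0.0000 0.0750; -0.0882 0.2029]
A−BK = [0.2353 -1.3912; -0.3529 2.1618]
AᵀP(A−BK) = [0.0294 -0.1176; -0.1176 0.5831]
P' = Q + AᵀP(A−BK) = [18.2794 -12.1176; -12.1176 9.5831]
tr(P') = 27.8625


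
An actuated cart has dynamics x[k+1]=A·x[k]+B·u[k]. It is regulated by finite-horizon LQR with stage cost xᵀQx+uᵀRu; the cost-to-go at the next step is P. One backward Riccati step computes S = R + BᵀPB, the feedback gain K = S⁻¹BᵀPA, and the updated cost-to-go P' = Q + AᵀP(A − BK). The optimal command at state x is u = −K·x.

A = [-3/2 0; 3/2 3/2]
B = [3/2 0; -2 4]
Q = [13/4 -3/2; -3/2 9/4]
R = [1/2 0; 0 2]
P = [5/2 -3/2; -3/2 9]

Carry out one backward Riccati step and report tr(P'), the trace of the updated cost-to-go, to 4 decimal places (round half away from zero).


BᵀP = [6.7500 -20.2500; -6.0000 36.0000]
S = R + BᵀPB = [1/2 0; 0 2] + [50.6250 -81.0000; -81.0000 144.0000] = [51.1250 -81.0000; -81.0000 146.0000]
BᵀPA = [-40.5000 -30.3750; 63.0000 54.0000]
K = S⁻¹·BᵀPA = [-0.8968 -0.0673; -0.0660 0.3325]
A−BK = [-0.1549 0.1009; -0.0295 0.0353]
AᵀP(A−BK) = [0.4649 -0.0495; -0.0495 0.2494]
P' = Q + AᵀP(A−BK) = [3.7149 -1.5495; -1.5495 2.4994]
tr(P') = 6.2143

6.2143


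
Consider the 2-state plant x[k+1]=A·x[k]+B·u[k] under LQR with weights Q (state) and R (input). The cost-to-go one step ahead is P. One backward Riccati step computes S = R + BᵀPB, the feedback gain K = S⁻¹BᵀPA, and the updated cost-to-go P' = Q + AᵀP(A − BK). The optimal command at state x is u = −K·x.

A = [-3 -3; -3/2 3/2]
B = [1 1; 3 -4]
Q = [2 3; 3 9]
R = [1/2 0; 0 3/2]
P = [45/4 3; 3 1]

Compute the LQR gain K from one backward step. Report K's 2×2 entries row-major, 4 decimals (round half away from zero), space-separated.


-1.8662 -1.4294 -0.6838 -0.9706

BᵀP = [20.2500 6.0000; -0.7500 -1.0000]
S = R + BᵀPB = [1/2 0; 0 3/2] + [38.2500 -3.7500; -3.7500 3.2500] = [38.7500 -3.7500; -3.7500 4.7500]
BᵀPA = [-69.7500 -51.7500; 3.7500 0.7500]
K = S⁻¹·BᵀPA = [-1.8662 -1.4294; -0.6838 -0.9706]
A−BK = [-0.4500 -0.6000; 1.3632 1.9059]
AᵀP(A−BK) = [2.8985 2.9382; 2.9382 3.2559]
P' = Q + AᵀP(A−BK) = [4.8985 5.9382; 5.9382 12.2559]
tr(P') = 17.1544


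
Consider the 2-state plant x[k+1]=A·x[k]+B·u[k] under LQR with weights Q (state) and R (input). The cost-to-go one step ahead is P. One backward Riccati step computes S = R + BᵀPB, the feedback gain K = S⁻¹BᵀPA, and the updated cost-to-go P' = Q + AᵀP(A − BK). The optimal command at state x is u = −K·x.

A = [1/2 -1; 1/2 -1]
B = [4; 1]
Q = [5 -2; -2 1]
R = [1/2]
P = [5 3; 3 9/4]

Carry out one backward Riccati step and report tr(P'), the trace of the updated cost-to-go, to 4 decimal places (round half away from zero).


BᵀP = [23.0000 14.2500]
S = R + BᵀPB = [1/2] + [106.2500] = [106.7500]
BᵀPA = [18.6250 -37.2500]
K = S⁻¹·BᵀPA = [0.1745 -0.3489]
A−BK = [-0.1979 0.3958; 0.3255 -0.6511]
AᵀP(A−BK) = [0.0629 -0.1259; -0.1259 0.2518]
P' = Q + AᵀP(A−BK) = [5.0629 -2.1259; -2.1259 1.2518]
tr(P') = 6.3147

6.3147


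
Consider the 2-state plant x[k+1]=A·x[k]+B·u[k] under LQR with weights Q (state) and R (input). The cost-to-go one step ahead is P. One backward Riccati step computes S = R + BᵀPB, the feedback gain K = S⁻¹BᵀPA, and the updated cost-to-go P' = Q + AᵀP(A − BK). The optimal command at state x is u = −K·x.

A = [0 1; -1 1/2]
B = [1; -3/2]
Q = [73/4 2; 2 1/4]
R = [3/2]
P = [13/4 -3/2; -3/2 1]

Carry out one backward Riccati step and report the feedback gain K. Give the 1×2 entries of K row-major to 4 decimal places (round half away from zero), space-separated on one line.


BᵀP = [5.5000 -3.0000]
S = R + BᵀPB = [3/2] + [10.0000] = [11.5000]
BᵀPA = [3.0000 4.0000]
K = S⁻¹·BᵀPA = [0.2609 0.3478]
A−BK = [-0.2609 0.6522; -0.6087 1.0217]
AᵀP(A−BK) = [0.2174 -0.0435; -0.0435 0.6087]
P' = Q + AᵀP(A−BK) = [18.4674 1.9565; 1.9565 0.8587]
tr(P') = 19.3261

0.2609 0.3478


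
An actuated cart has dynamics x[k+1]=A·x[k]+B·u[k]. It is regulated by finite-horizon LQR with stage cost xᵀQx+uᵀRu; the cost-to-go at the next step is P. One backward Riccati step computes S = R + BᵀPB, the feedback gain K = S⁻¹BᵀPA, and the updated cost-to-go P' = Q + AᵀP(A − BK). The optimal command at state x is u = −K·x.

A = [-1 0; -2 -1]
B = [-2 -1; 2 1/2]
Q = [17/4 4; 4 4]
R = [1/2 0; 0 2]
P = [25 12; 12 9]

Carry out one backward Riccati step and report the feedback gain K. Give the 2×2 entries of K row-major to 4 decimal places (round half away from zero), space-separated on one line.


-0.7458 -0.4068 2.9654 0.9772

BᵀP = [-26.0000 -6.0000; -19.0000 -7.5000]
S = R + BᵀPB = [1/2 0; 0 2] + [40.0000 23.0000; 23.0000 15.2500] = [40.5000 23.0000; 23.0000 17.2500]
BᵀPA = [38.0000 6.0000; 34.0000 7.5000]
K = S⁻¹·BᵀPA = [-0.7458 -0.4068; 2.9654 0.9772]
A−BK = [0.4738 0.1636; -1.9912 -0.6750]
AᵀP(A−BK) = [36.5166 12.2343; 12.2343 4.1120]
P' = Q + AᵀP(A−BK) = [40.7666 16.2343; 16.2343 8.1120]
tr(P') = 48.8786


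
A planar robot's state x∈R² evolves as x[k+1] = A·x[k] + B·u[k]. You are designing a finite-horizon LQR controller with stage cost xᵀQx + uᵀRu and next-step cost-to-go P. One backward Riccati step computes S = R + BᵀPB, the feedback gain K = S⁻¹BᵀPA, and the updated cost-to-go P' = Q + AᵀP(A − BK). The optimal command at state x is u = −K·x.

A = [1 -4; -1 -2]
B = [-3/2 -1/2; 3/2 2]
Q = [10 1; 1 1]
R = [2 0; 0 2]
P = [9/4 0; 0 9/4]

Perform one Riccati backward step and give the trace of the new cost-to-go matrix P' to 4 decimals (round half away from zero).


37.9699

BᵀP = [-3.3750 3.3750; -1.1250 4.5000]
S = R + BᵀPB = [2 0; 0 2] + [10.1250 8.4375; 8.4375 9.5625] = [12.1250 8.4375; 8.4375 11.5625]
BᵀPA = [-6.7500 6.7500; -5.6250 -4.5000]
K = S⁻¹·BᵀPA = [-0.4432 1.6813; -0.1630 -1.6161]
A−BK = [0.2536 -2.2861; -0.0091 -1.2898]
AᵀP(A−BK) = [0.5910 -2.2417; -2.2417 26.3789]
P' = Q + AᵀP(A−BK) = [10.5910 -1.2417; -1.2417 27.3789]
tr(P') = 37.9699


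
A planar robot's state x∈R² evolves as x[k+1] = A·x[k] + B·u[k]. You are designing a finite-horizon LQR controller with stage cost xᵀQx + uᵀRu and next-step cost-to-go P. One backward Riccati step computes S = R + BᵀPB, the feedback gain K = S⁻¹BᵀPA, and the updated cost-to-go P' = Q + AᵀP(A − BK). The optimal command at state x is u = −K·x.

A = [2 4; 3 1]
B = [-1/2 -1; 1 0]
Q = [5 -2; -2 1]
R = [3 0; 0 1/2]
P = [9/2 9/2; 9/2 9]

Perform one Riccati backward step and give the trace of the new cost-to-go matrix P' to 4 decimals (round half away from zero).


41.2463

BᵀP = [2.2500 6.7500; -4.5000 -4.5000]
S = R + BᵀPB = [3 0; 0 1/2] + [5.6250 -2.2500; -2.2500 4.5000] = [8.6250 -2.2500; -2.2500 5.0000]
BᵀPA = [24.7500 15.7500; -22.5000 -22.5000]
K = S⁻¹·BᵀPA = [1.9212 0.7389; -3.6355 -4.1675]
A−BK = [-0.6749 0.2020; 1.0788 0.2611]
AᵀP(A−BK) = [23.6527 13.9433; 13.9433 11.5936]
P' = Q + AᵀP(A−BK) = [28.6527 11.9433; 11.9433 12.5936]
tr(P') = 41.2463


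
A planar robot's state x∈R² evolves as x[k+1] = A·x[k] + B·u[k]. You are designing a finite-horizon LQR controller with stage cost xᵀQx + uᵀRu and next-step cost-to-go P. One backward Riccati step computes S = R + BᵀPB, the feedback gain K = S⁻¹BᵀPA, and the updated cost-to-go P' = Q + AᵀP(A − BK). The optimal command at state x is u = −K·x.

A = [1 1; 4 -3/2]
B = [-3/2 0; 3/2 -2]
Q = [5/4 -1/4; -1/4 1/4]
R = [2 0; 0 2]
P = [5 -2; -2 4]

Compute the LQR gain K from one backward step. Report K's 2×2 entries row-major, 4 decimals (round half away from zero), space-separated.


BᵀP = [-10.5000 9.0000; 4.0000 -8.0000]
S = R + BᵀPB = [2 0; 0 2] + [29.2500 -18.0000; -18.0000 16.0000] = [31.2500 -18.0000; -18.0000 18.0000]
BᵀPA = [25.5000 -24.0000; -28.0000 16.0000]
K = S⁻¹·BᵀPA = [-0.1887 -0.6038; -1.7442 0.2851]
A−BK = [0.7170 0.0943; 0.7945 -0.0241]
AᵀP(A−BK) = [8.9727 -0.6205; -0.6205 0.9476]
P' = Q + AᵀP(A−BK) = [10.2227 -0.8705; -0.8705 1.1976]
tr(P') = 11.4203

-0.1887 -0.6038 -1.7442 0.2851


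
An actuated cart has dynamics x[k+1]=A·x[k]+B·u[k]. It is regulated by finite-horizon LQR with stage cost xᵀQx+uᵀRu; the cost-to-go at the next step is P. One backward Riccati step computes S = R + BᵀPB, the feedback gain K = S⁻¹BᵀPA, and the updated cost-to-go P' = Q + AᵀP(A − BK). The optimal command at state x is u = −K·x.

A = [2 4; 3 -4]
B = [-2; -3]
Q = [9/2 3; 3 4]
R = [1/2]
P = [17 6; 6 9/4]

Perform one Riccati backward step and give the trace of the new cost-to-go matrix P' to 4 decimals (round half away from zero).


14.9580

BᵀP = [-52.0000 -18.7500]
S = R + BᵀPB = [1/2] + [160.2500] = [160.7500]
BᵀPA = [-160.2500 -133.0000]
K = S⁻¹·BᵀPA = [-0.9969 -0.8274]
A−BK = [0.0062 2.3453; 0.0093 -6.4821]
AᵀP(A−BK) = [0.4984 0.4137; 0.4137 5.9596]
P' = Q + AᵀP(A−BK) = [4.9984 3.4137; 3.4137 9.9596]
tr(P') = 14.9580


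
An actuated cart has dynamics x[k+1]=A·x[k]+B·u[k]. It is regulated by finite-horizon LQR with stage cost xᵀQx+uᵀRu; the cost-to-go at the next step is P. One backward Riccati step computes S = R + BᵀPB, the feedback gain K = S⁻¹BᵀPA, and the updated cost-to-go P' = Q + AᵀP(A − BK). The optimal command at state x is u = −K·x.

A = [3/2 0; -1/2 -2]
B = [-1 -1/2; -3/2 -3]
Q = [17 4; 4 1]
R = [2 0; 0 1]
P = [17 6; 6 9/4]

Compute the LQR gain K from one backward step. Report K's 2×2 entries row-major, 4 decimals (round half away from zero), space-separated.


-0.4215 0.0989 -0.4032 0.3548

BᵀP = [-26.0000 -9.3750; -26.5000 -9.7500]
S = R + BᵀPB = [2 0; 0 1] + [40.0625 41.1250; 41.1250 42.5000] = [42.0625 41.1250; 41.1250 43.5000]
BᵀPA = [-34.3125 18.7500; -34.8750 19.5000]
K = S⁻¹·BᵀPA = [-0.4215 0.0989; -0.4032 0.3548]
A−BK = [0.8769 0.2763; -2.3419 -0.7873]
AᵀP(A−BK) = [1.2869 0.0163; 0.0163 0.2275]
P' = Q + AᵀP(A−BK) = [18.2869 4.0163; 4.0163 1.2275]
tr(P') = 19.5144


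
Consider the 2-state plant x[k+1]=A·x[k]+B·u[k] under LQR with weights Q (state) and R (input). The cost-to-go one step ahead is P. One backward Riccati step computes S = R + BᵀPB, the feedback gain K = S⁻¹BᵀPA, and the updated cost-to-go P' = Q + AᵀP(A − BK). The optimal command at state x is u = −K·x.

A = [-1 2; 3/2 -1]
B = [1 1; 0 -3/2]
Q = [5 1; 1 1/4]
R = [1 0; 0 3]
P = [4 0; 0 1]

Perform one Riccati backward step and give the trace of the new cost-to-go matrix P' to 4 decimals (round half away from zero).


9.3740

BᵀP = [4.0000 0.0000; 4.0000 -1.5000]
S = R + BᵀPB = [1 0; 0 3] + [4.0000 4.0000; 4.0000 6.2500] = [5.0000 4.0000; 4.0000 9.2500]
BᵀPA = [-4.0000 8.0000; -6.2500 9.5000]
K = S⁻¹·BᵀPA = [-0.3967 1.1901; -0.5041 0.5124]
A−BK = [-0.0992 0.2975; 0.7438 -0.2314]
AᵀP(A−BK) = [1.5124 -1.5372; -1.5372 2.6116]
P' = Q + AᵀP(A−BK) = [6.5124 -0.5372; -0.5372 2.8616]
tr(P') = 9.3740


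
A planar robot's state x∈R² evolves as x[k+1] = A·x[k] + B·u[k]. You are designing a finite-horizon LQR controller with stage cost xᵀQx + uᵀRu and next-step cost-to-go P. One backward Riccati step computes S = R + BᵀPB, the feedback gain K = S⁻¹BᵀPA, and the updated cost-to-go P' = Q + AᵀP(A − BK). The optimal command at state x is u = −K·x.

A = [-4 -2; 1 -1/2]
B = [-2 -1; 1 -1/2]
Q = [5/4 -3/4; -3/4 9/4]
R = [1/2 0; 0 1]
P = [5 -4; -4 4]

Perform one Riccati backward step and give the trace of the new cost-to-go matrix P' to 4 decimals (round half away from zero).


5.8478

BᵀP = [-14.0000 12.0000; -3.0000 2.0000]
S = R + BᵀPB = [1/2 0; 0 1] + [40.0000 8.0000; 8.0000 2.0000] = [40.5000 8.0000; 8.0000 3.0000]
BᵀPA = [68.0000 22.0000; 14.0000 5.0000]
K = S⁻¹·BᵀPA = [1.6000 0.4522; 0.4000 0.4609]
A−BK = [-0.4000 -0.6348; -0.4000 -0.7217]
AᵀP(A−BK) = [1.6000 0.8000; 0.8000 0.7478]
P' = Q + AᵀP(A−BK) = [2.8500 0.0500; 0.0500 2.9978]
tr(P') = 5.8478


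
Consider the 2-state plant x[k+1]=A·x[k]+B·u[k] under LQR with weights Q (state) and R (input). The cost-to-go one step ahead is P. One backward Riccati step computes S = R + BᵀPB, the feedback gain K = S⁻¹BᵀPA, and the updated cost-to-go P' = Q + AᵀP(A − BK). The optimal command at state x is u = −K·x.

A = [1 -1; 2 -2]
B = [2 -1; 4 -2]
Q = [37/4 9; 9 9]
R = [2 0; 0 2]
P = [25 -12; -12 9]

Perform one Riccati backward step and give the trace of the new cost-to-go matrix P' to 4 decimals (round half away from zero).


19.0261

BᵀP = [2.0000 12.0000; -1.0000 -6.0000]
S = R + BᵀPB = [2 0; 0 2] + [52.0000 -26.0000; -26.0000 13.0000] = [54.0000 -26.0000; -26.0000 15.0000]
BᵀPA = [26.0000 -26.0000; -13.0000 13.0000]
K = S⁻¹·BᵀPA = [0.3881 -0.3881; -0.1940 0.1940]
A−BK = [0.0299 -0.0299; 0.0597 -0.0597]
AᵀP(A−BK) = [0.3881 -0.3881; -0.3881 0.3881]
P' = Q + AᵀP(A−BK) = [9.6381 8.6119; 8.6119 9.3881]
tr(P') = 19.0261


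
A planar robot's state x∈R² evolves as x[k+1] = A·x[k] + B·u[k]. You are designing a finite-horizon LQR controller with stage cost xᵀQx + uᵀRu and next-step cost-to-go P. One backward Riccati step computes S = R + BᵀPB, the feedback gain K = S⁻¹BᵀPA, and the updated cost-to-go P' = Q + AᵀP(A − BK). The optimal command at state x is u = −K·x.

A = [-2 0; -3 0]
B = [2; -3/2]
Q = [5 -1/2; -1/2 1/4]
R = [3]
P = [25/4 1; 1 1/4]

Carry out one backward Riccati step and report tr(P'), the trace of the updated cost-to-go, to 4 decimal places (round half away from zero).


12.4882

BᵀP = [11.0000 1.6250]
S = R + BᵀPB = [3] + [19.5625] = [22.5625]
BᵀPA = [-26.8750 0.0000]
K = S⁻¹·BᵀPA = [-1.1911 0.0000]
A−BK = [0.3823 0.0000; -4.7867 0.0000]
AᵀP(A−BK) = [7.2382 0.0000; 0.0000 0.0000]
P' = Q + AᵀP(A−BK) = [12.2382 -0.5000; -0.5000 0.2500]
tr(P') = 12.4882


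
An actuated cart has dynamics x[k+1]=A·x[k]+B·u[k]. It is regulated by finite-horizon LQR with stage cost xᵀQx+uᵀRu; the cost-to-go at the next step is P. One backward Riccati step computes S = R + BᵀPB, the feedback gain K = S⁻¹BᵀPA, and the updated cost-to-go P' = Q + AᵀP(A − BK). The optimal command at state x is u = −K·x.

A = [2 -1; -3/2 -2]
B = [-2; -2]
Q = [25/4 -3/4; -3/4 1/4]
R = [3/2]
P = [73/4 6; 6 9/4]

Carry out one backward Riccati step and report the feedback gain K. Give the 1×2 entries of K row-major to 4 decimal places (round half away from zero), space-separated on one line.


BᵀP = [-48.5000 -16.5000]
S = R + BᵀPB = [3/2] + [130.0000] = [131.5000]
BᵀPA = [-72.2500 81.5000]
K = S⁻¹·BᵀPA = [-0.5494 0.6198]
A−BK = [0.9011 0.2395; -2.5989 -0.7605]
AᵀP(A−BK) = [2.3662 0.0285; 0.0285 0.7386]
P' = Q + AᵀP(A−BK) = [8.6162 -0.7215; -0.7215 0.9886]
tr(P') = 9.6048

-0.5494 0.6198


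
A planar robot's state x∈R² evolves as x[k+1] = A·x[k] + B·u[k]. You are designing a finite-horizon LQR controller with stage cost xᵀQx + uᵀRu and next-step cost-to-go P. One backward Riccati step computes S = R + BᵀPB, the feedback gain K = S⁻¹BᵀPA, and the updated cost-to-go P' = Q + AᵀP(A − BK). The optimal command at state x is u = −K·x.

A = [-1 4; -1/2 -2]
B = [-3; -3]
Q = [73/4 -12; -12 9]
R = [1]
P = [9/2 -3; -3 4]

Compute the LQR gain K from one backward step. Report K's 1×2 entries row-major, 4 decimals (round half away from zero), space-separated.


BᵀP = [-4.5000 -3.0000]
S = R + BᵀPB = [1] + [22.5000] = [23.5000]
BᵀPA = [6.0000 -12.0000]
K = S⁻¹·BᵀPA = [0.2553 -0.5106]
A−BK = [-0.2340 2.4681; 0.2660 -3.5319]
AᵀP(A−BK) = [0.9681 -10.9362; -10.9362 129.8723]
P' = Q + AᵀP(A−BK) = [19.2181 -22.9362; -22.9362 138.8723]
tr(P') = 158.0904

0.2553 -0.5106


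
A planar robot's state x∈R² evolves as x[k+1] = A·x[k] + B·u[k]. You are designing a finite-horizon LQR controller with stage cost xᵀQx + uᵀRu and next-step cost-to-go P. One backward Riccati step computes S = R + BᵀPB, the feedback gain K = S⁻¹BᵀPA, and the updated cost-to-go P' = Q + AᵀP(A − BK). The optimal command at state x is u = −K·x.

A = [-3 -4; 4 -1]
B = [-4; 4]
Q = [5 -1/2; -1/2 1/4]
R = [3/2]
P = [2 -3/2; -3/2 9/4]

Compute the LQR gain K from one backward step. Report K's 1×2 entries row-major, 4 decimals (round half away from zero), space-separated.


0.8681 0.3489

BᵀP = [-14.0000 15.0000]
S = R + BᵀPB = [3/2] + [116.0000] = [117.5000]
BᵀPA = [102.0000 41.0000]
K = S⁻¹·BᵀPA = [0.8681 0.3489]
A−BK = [0.4723 -2.6043; 0.5277 -2.3957]
AᵀP(A−BK) = [1.4553 -1.0915; -1.0915 7.9436]
P' = Q + AᵀP(A−BK) = [6.4553 -1.5915; -1.5915 8.1936]
tr(P') = 14.6489


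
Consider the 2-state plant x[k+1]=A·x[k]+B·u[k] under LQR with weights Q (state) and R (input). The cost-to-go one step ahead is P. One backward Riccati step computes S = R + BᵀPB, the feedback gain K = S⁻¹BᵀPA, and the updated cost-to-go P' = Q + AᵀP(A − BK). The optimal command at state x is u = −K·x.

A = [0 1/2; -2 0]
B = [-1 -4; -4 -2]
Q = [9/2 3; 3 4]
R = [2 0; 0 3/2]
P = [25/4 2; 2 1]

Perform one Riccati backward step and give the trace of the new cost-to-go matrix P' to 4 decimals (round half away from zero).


BᵀP = [-14.2500 -6.0000; -29.0000 -10.0000]
S = R + BᵀPB = [2 0; 0 3/2] + [38.2500 69.0000; 69.0000 136.0000] = [40.2500 69.0000; 69.0000 137.5000]
BᵀPA = [12.0000 -7.1250; 20.0000 -14.5000]
K = S⁻¹·BᵀPA = [0.3491 0.0269; -0.0297 -0.1190]
A−BK = [0.2302 0.0511; -0.6630 -0.1303]
AᵀP(A−BK) = [0.4054 0.0562; 0.0562 0.0293]
P' = Q + AᵀP(A−BK) = [4.9054 3.0562; 3.0562 4.0293]
tr(P') = 8.9347

8.9347


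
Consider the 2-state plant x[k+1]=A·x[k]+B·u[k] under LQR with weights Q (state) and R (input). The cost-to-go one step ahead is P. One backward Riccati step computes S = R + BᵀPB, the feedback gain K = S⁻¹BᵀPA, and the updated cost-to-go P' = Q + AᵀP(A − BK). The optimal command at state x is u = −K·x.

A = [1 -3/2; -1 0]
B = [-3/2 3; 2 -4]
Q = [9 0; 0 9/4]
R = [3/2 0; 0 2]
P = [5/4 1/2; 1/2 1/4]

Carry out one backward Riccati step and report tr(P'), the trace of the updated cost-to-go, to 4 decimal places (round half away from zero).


BᵀP = [-0.8750 -0.2500; 1.7500 0.5000]
S = R + BᵀPB = [3/2 0; 0 2] + [0.8125 -1.6250; -1.6250 3.2500] = [2.3125 -1.6250; -1.6250 5.2500]
BᵀPA = [-0.6250 1.3125; 1.2500 -2.6250]
K = S⁻¹·BᵀPA = [-0.1316 0.2763; 0.1974 -0.4145]
A−BK = [0.2105 0.1579; 0.0526 -2.2105]
AᵀP(A−BK) = [0.1711 -0.4342; -0.4342 1.3618]
P' = Q + AᵀP(A−BK) = [9.1711 -0.4342; -0.4342 3.6118]
tr(P') = 12.7829

12.7829


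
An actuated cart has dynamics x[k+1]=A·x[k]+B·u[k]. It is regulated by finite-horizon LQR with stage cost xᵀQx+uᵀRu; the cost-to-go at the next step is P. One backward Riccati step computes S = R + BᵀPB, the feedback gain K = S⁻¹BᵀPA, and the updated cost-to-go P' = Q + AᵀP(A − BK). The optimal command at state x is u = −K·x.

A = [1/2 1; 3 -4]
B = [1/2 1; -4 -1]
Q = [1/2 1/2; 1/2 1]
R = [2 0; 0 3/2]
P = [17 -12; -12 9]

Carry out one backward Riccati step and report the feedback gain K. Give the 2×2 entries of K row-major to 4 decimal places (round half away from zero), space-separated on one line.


BᵀP = [56.5000 -42.0000; 29.0000 -21.0000]
S = R + BᵀPB = [2 0; 0 3/2] + [196.2500 98.5000; 98.5000 50.0000] = [198.2500 98.5000; 98.5000 51.5000]
BᵀPA = [-97.7500 224.5000; -48.5000 113.0000]
K = S⁻¹·BᵀPA = [-0.5060 0.8495; 0.0261 0.5693]
A−BK = [0.7269 0.0059; 1.0020 -0.0325]
AᵀP(A−BK) = [1.0512 -0.8451; -0.8451 1.9443]
P' = Q + AᵀP(A−BK) = [1.5512 -0.3451; -0.3451 2.9443]
tr(P') = 4.4956

-0.5060 0.8495 0.0261 0.5693


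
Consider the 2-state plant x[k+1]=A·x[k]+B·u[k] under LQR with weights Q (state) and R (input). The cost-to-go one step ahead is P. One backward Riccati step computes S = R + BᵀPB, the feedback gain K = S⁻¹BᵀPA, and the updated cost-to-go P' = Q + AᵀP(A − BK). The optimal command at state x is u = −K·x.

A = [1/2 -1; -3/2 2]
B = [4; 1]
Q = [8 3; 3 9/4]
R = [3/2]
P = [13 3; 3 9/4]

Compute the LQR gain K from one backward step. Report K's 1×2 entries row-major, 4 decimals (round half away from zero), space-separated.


BᵀP = [55.0000 14.2500]
S = R + BᵀPB = [3/2] + [234.2500] = [235.7500]
BᵀPA = [6.1250 -26.5000]
K = S⁻¹·BᵀPA = [0.0260 -0.1124]
A−BK = [0.3961 -0.5504; -1.5260 2.1124]
AᵀP(A−BK) = [3.6534 -5.0615; -5.0615 7.0212]
P' = Q + AᵀP(A−BK) = [11.6534 -2.0615; -2.0615 9.2712]
tr(P') = 20.9246

0.0260 -0.1124


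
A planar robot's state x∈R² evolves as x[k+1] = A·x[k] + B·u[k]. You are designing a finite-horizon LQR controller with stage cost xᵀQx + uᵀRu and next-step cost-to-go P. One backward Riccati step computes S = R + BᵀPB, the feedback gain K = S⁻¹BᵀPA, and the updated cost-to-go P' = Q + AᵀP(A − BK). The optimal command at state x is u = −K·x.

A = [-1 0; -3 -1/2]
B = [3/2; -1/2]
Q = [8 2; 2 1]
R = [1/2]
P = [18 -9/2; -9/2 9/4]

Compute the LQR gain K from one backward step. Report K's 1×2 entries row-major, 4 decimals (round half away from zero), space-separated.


BᵀP = [29.2500 -7.8750]
S = R + BᵀPB = [1/2] + [47.8125] = [48.3125]
BᵀPA = [-5.6250 3.9375]
K = S⁻¹·BᵀPA = [-0.1164 0.0815]
A−BK = [-0.8254 -0.1223; -3.0582 -0.4592]
AᵀP(A−BK) = [10.5951 1.5834; 1.5834 0.2416]
P' = Q + AᵀP(A−BK) = [18.5951 3.5834; 3.5834 1.2416]
tr(P') = 19.8367

-0.1164 0.0815


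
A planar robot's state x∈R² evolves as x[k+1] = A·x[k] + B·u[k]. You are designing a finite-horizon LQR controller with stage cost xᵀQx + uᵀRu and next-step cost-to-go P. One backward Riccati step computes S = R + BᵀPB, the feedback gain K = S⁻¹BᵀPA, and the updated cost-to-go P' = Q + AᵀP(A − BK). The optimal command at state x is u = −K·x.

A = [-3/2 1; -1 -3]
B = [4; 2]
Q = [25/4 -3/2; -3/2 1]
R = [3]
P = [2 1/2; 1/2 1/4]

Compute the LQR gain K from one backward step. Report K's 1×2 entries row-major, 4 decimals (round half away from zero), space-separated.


BᵀP = [9.0000 2.5000]
S = R + BᵀPB = [3] + [41.0000] = [44.0000]
BᵀPA = [-16.0000 1.5000]
K = S⁻¹·BᵀPA = [-0.3636 0.0341]
A−BK = [-0.0455 0.8636; -0.2727 -3.0682]
AᵀP(A−BK) = [0.4318 0.0455; 0.0455 1.1989]
P' = Q + AᵀP(A−BK) = [6.6818 -1.4545; -1.4545 2.1989]
tr(P') = 8.8807

-0.3636 0.0341


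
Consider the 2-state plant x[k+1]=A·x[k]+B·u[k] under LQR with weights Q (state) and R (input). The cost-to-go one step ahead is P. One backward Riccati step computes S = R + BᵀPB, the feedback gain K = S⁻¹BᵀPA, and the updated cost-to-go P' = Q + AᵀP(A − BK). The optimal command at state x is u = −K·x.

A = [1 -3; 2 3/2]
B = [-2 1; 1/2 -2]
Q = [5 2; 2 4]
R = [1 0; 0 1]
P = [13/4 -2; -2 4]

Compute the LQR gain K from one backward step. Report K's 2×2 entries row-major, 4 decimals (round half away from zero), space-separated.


BᵀP = [-7.5000 6.0000; 7.2500 -10.0000]
S = R + BᵀPB = [1 0; 0 1] + [18.0000 -19.5000; -19.5000 27.2500] = [19.0000 -19.5000; -19.5000 28.2500]
BᵀPA = [4.5000 31.5000; -12.7500 -36.7500]
K = S⁻¹·BᵀPA = [-0.7764 1.1070; -0.9872 -0.5367]
A−BK = [0.4345 -0.2492; 0.4137 -0.1270]
AᵀP(A−BK) = [2.1565 -0.5751; -0.5751 1.6534]
P' = Q + AᵀP(A−BK) = [7.1565 1.4249; 1.4249 5.6534]
tr(P') = 12.8099

-0.7764 1.1070 -0.9872 -0.5367


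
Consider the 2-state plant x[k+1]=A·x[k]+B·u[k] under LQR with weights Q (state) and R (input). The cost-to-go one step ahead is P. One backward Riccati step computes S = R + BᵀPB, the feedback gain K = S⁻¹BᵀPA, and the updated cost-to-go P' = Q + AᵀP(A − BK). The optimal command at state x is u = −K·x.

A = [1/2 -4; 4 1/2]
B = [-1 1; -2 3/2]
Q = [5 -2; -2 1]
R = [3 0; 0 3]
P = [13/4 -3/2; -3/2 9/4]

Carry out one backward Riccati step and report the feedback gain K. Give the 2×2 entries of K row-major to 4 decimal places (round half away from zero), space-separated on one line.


-1.1025 -0.4438 0.4056 -0.7590

BᵀP = [-0.2500 -3.0000; 1.0000 1.8750]
S = R + BᵀPB = [3 0; 0 3] + [6.2500 -4.7500; -4.7500 3.8125] = [9.2500 -4.7500; -4.7500 6.8125]
BᵀPA = [-12.1250 -0.5000; 8.0000 -3.0625]
K = S⁻¹·BᵀPA = [-1.1025 -0.4438; 0.4056 -0.7590]
A−BK = [-1.0081 -3.6848; 1.1866 0.7509]
AᵀP(A−BK) = [14.1996 22.3158; 22.3158 56.0162]
P' = Q + AᵀP(A−BK) = [19.1996 20.3158; 20.3158 57.0162]
tr(P') = 76.2158


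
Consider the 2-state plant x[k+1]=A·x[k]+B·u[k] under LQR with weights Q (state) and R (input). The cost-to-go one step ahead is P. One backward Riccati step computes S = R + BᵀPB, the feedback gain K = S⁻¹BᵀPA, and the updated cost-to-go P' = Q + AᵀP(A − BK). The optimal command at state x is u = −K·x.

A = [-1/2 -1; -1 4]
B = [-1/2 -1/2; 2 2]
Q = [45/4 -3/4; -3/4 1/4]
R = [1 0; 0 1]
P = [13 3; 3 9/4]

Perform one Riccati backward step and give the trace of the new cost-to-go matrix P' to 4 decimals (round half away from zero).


BᵀP = [-0.5000 3.0000; -0.5000 3.0000]
S = R + BᵀPB = [1 0; 0 1] + [6.2500 6.2500; 6.2500 6.2500] = [7.2500 6.2500; 6.2500 7.2500]
BᵀPA = [-2.7500 12.5000; -2.7500 12.5000]
K = S⁻¹·BᵀPA = [-0.2037 0.9259; -0.2037 0.9259]
A−BK = [-0.7037 -0.0741; -0.1852 0.2963]
AᵀP(A−BK) = [7.3796 -0.4074; -0.4074 1.8519]
P' = Q + AᵀP(A−BK) = [18.6296 -1.1574; -1.1574 2.1019]
tr(P') = 20.7315

20.7315


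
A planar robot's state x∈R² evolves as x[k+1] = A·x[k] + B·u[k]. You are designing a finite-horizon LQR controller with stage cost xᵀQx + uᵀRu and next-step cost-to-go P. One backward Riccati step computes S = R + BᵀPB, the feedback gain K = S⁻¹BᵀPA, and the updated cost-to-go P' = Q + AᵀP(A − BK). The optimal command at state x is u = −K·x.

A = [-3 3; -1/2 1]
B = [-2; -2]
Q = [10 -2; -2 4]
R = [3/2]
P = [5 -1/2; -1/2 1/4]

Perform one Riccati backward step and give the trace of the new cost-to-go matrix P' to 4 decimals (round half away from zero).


23.1740

BᵀP = [-9.0000 0.5000]
S = R + BᵀPB = [3/2] + [17.0000] = [18.5000]
BᵀPA = [26.7500 -26.5000]
K = S⁻¹·BᵀPA = [1.4459 -1.4324]
A−BK = [-0.1081 0.1351; 2.3919 -1.8649]
AᵀP(A−BK) = [4.8834 -4.5574; -4.5574 4.2905]
P' = Q + AᵀP(A−BK) = [14.8834 -6.5574; -6.5574 8.2905]
tr(P') = 23.1740


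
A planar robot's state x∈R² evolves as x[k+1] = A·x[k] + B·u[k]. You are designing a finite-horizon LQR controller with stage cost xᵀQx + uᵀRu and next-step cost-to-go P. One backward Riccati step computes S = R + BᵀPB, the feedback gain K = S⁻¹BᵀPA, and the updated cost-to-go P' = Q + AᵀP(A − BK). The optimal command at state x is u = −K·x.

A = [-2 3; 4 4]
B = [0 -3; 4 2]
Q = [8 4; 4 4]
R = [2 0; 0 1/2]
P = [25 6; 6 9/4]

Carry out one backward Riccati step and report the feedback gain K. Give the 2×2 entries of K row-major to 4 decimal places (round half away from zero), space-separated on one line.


0.5947 1.3587 0.6407 -1.0439

BᵀP = [24.0000 9.0000; -63.0000 -13.5000]
S = R + BᵀPB = [2 0; 0 1/2] + [36.0000 -54.0000; -54.0000 162.0000] = [38.0000 -54.0000; -54.0000 162.5000]
BᵀPA = [-12.0000 108.0000; 72.0000 -243.0000]
K = S⁻¹·BᵀPA = [0.5947 1.3587; 0.6407 -1.0439]
A−BK = [-0.0779 -0.1316; 0.3400 0.6530]
AᵀP(A−BK) = [1.0064 1.4636; 1.4636 4.5980]
P' = Q + AᵀP(A−BK) = [9.0064 5.4636; 5.4636 8.5980]
tr(P') = 17.6045


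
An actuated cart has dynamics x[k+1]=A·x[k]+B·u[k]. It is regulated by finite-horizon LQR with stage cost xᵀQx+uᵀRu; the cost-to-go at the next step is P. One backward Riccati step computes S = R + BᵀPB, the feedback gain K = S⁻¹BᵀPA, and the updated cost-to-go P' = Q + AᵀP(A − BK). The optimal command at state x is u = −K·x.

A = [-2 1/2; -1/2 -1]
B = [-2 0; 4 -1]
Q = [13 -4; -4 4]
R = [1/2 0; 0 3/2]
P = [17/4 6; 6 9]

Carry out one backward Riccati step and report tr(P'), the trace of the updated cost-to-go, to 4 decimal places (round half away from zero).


BᵀP = [15.5000 24.0000; -6.0000 -9.0000]
S = R + BᵀPB = [1/2 0; 0 3/2] + [65.0000 -24.0000; -24.0000 9.0000] = [65.5000 -24.0000; -24.0000 10.5000]
BᵀPA = [-43.0000 -16.2500; 16.5000 6.0000]
K = S⁻¹·BᵀPA = [-0.4966 -0.2383; 0.4362 0.0268]
A−BK = [-2.9933 0.0235; 1.9228 -0.0201]
AᵀP(A−BK) = [2.6963 0.0621; 0.0621 0.0298]
P' = Q + AᵀP(A−BK) = [15.6963 -3.9379; -3.9379 4.0298]
tr(P') = 19.7261

19.7261


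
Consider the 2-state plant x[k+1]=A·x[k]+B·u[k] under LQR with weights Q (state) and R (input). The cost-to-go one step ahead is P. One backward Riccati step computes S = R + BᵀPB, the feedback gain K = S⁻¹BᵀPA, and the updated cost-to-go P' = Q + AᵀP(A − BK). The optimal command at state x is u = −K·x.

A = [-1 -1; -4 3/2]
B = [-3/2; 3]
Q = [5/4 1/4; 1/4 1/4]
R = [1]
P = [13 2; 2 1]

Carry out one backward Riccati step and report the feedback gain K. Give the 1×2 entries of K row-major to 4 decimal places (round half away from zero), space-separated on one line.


0.6353 0.6353

BᵀP = [-13.5000 0.0000]
S = R + BᵀPB = [1] + [20.2500] = [21.2500]
BᵀPA = [13.5000 13.5000]
K = S⁻¹·BᵀPA = [0.6353 0.6353]
A−BK = [-0.0471 -0.0471; -5.9059 -0.4059]
AᵀP(A−BK) = [36.4235 3.4235; 3.4235 0.6735]
P' = Q + AᵀP(A−BK) = [37.6735 3.6735; 3.6735 0.9235]
tr(P') = 38.5971


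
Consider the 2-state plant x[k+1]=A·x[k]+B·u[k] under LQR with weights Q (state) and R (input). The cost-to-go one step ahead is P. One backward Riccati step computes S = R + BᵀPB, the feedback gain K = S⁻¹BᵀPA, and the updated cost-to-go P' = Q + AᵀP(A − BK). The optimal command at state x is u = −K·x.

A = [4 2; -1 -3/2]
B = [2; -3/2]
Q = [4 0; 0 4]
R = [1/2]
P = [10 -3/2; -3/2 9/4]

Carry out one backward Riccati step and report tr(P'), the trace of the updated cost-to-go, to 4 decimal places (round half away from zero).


16.0304

BᵀP = [22.2500 -6.3750]
S = R + BᵀPB = [1/2] + [54.0625] = [54.5625]
BᵀPA = [95.3750 54.0625]
K = S⁻¹·BᵀPA = [1.7480 0.9908]
A−BK = [0.5040 0.0183; 1.6220 -0.0137]
AᵀP(A−BK) = [7.5349 0.8740; 0.8740 0.4954]
P' = Q + AᵀP(A−BK) = [11.5349 0.8740; 0.8740 4.4954]
tr(P') = 16.0304


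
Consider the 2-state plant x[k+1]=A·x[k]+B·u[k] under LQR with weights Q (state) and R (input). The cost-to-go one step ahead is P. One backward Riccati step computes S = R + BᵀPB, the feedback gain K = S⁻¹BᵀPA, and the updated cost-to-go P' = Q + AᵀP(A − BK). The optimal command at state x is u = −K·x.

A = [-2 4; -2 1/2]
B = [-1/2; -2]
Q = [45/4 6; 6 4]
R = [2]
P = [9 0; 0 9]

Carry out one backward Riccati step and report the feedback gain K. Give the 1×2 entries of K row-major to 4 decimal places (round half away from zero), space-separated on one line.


BᵀP = [-4.5000 -18.0000]
S = R + BᵀPB = [2] + [38.2500] = [40.2500]
BᵀPA = [45.0000 -27.0000]
K = S⁻¹·BᵀPA = [1.1180 -0.6708]
A−BK = [-1.4410 3.6646; 0.2360 -0.8416]
AᵀP(A−BK) = [21.6894 -50.8137; -50.8137 128.1382]
P' = Q + AᵀP(A−BK) = [32.9394 -44.8137; -44.8137 132.1382]
tr(P') = 165.0776

1.1180 -0.6708


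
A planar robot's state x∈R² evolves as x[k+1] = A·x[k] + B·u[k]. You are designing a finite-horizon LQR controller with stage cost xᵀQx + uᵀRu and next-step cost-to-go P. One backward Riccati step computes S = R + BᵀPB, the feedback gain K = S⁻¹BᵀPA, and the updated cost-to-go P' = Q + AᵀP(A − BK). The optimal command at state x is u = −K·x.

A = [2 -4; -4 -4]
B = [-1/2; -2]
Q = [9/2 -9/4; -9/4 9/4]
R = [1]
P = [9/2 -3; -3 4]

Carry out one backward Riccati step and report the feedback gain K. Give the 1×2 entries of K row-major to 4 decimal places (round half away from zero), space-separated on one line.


2.7629 0.9072

BᵀP = [3.7500 -6.5000]
S = R + BᵀPB = [1] + [11.1250] = [12.1250]
BᵀPA = [33.5000 11.0000]
K = S⁻¹·BᵀPA = [2.7629 0.9072]
A−BK = [3.3814 -3.5464; 1.5258 -2.1856]
AᵀP(A−BK) = [37.4433 -26.3918; -26.3918 30.0206]
P' = Q + AᵀP(A−BK) = [41.9433 -28.6418; -28.6418 32.2706]
tr(P') = 74.2139


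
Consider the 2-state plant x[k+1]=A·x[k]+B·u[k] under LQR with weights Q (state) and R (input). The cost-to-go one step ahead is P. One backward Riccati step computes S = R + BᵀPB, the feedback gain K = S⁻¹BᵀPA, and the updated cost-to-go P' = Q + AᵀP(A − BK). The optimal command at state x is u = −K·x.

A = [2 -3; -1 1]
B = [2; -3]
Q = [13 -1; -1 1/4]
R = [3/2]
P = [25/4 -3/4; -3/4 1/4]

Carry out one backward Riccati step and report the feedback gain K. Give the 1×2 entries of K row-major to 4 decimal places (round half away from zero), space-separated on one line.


BᵀP = [14.7500 -2.2500]
S = R + BᵀPB = [3/2] + [36.2500] = [37.7500]
BᵀPA = [31.7500 -46.5000]
K = S⁻¹·BᵀPA = [0.8411 -1.2318]
A−BK = [0.3179 -0.5364; 1.5232 -2.6954]
AᵀP(A−BK) = [1.5464 -2.3907; -2.3907 3.7219]
P' = Q + AᵀP(A−BK) = [14.5464 -3.3907; -3.3907 3.9719]
tr(P') = 18.5182

0.8411 -1.2318


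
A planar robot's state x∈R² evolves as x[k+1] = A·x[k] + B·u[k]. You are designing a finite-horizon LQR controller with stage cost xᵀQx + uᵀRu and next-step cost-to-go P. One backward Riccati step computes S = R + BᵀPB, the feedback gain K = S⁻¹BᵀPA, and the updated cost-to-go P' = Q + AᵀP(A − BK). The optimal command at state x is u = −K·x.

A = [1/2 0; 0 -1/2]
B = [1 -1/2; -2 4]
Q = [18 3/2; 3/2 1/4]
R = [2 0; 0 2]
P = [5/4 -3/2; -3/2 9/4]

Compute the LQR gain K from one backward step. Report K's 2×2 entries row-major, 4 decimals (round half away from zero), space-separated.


0.0604 0.0442 -0.0391 -0.0840

BᵀP = [4.2500 -6.0000; -6.6250 9.7500]
S = R + BᵀPB = [2 0; 0 2] + [16.2500 -26.1250; -26.1250 42.3125] = [18.2500 -26.1250; -26.1250 44.3125]
BᵀPA = [2.1250 3.0000; -3.3125 -4.8750]
K = S⁻¹·BᵀPA = [0.0604 0.0442; -0.0391 -0.0840]
A−BK = [0.4200 -0.0862; 0.2774 -0.0758]
AᵀP(A−BK) = [0.0545 0.0030; 0.0030 0.0206]
P' = Q + AᵀP(A−BK) = [18.0545 1.5030; 1.5030 0.2706]
tr(P') = 18.3251


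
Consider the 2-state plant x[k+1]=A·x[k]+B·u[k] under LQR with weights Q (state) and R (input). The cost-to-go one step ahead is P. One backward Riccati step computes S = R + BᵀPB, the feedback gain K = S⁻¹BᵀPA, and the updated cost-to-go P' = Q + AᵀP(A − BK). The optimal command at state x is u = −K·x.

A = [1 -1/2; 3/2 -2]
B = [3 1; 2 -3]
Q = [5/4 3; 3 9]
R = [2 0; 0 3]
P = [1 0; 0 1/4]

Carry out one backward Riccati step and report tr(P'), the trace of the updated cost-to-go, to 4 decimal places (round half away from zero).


11.0275

BᵀP = [3.0000 0.5000; 1.0000 -0.7500]
S = R + BᵀPB = [2 0; 0 3] + [10.0000 1.5000; 1.5000 3.2500] = [12.0000 1.5000; 1.5000 6.2500]
BᵀPA = [3.7500 -2.5000; -0.1250 1.0000]
K = S⁻¹·BᵀPA = [0.3247 -0.2354; -0.0979 0.2165]
A−BK = [0.1237 -0.0103; 0.5567 -0.8797]
AᵀP(A−BK) = [0.3325 -0.3402; -0.3402 0.4450]
P' = Q + AᵀP(A−BK) = [1.5825 2.6598; 2.6598 9.4450]
tr(P') = 11.0275


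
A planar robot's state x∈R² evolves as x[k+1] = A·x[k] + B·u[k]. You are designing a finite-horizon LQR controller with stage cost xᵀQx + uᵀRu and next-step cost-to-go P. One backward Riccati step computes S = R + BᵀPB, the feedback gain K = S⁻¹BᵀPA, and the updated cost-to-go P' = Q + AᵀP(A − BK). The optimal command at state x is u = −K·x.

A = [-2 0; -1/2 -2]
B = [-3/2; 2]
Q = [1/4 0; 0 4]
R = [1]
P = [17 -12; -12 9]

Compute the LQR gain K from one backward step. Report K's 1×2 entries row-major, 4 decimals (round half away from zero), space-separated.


0.5501 -0.4890

BᵀP = [-49.5000 36.0000]
S = R + BᵀPB = [1] + [146.2500] = [147.2500]
BᵀPA = [81.0000 -72.0000]
K = S⁻¹·BᵀPA = [0.5501 -0.4890]
A−BK = [-1.1749 -0.7334; -1.6002 -1.0221]
AᵀP(A−BK) = [1.6931 0.6061; 0.6061 0.7946]
P' = Q + AᵀP(A−BK) = [1.9431 0.6061; 0.6061 4.7946]
tr(P') = 6.7377


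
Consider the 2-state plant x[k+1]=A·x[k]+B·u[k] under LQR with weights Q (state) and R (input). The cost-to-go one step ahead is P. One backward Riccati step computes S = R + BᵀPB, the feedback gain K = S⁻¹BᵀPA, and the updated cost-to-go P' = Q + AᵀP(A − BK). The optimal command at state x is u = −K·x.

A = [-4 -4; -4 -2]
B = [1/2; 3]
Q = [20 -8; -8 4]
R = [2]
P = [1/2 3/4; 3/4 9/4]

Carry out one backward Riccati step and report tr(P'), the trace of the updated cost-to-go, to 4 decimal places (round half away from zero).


BᵀP = [2.5000 7.1250]
S = R + BᵀPB = [2] + [22.6250] = [24.6250]
BᵀPA = [-38.5000 -24.2500]
K = S⁻¹·BᵀPA = [-1.5635 -0.9848]
A−BK = [-3.2183 -3.5076; 0.6904 0.9543]
AᵀP(A−BK) = [7.8071 6.0863; 6.0863 5.1193]
P' = Q + AᵀP(A−BK) = [27.8071 -1.9137; -1.9137 9.1193]
tr(P') = 36.9264

36.9264


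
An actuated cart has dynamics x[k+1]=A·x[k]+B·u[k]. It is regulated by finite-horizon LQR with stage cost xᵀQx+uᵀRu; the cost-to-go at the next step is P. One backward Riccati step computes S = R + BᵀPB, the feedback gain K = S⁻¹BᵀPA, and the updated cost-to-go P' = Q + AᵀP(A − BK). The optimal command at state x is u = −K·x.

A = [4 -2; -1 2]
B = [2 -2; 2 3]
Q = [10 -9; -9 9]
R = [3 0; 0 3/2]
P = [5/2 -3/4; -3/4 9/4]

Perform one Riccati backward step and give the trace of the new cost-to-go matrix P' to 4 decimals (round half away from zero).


BᵀP = [3.5000 3.0000; -7.2500 8.2500]
S = R + BᵀPB = [3 0; 0 3/2] + [13.0000 2.0000; 2.0000 39.2500] = [16.0000 2.0000; 2.0000 40.7500]
BᵀPA = [11.0000 -1.0000; -37.2500 31.0000]
K = S⁻¹·BᵀPA = [0.8067 -0.1586; -0.9537 0.7685]
A−BK = [0.4792 -0.1458; 0.2477 0.0116]
AᵀP(A−BK) = [3.8507 -1.6285; -1.6285 1.0174]
P' = Q + AᵀP(A−BK) = [13.8507 -10.6285; -10.6285 10.0174]
tr(P') = 23.8681

23.8681
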